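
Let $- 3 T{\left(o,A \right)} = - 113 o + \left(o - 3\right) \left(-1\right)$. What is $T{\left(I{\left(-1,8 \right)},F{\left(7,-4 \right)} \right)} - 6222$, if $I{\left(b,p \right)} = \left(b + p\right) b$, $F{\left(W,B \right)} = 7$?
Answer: $-6489$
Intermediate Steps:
$I{\left(b,p \right)} = b \left(b + p\right)$
$T{\left(o,A \right)} = -1 + 38 o$ ($T{\left(o,A \right)} = - \frac{- 113 o + \left(o - 3\right) \left(-1\right)}{3} = - \frac{- 113 o + \left(-3 + o\right) \left(-1\right)}{3} = - \frac{- 113 o - \left(-3 + o\right)}{3} = - \frac{3 - 114 o}{3} = -1 + 38 o$)
$T{\left(I{\left(-1,8 \right)},F{\left(7,-4 \right)} \right)} - 6222 = \left(-1 + 38 \left(- (-1 + 8)\right)\right) - 6222 = \left(-1 + 38 \left(\left(-1\right) 7\right)\right) - 6222 = \left(-1 + 38 \left(-7\right)\right) - 6222 = \left(-1 - 266\right) - 6222 = -267 - 6222 = -6489$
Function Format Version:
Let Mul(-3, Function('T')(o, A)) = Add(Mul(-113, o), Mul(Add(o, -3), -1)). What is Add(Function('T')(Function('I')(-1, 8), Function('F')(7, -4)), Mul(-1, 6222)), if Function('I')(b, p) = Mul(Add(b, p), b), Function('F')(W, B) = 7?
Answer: -6489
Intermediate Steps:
Function('I')(b, p) = Mul(b, Add(b, p))
Function('T')(o, A) = Add(-1, Mul(38, o)) (Function('T')(o, A) = Mul(Rational(-1, 3), Add(Mul(-113, o), Mul(Add(o, -3), -1))) = Mul(Rational(-1, 3), Add(Mul(-113, o), Mul(Add(-3, o), -1))) = Mul(Rational(-1, 3), Add(Mul(-113, o), Add(3, Mul(-1, o)))) = Mul(Rational(-1, 3), Add(3, Mul(-114, o))) = Add(-1, Mul(38, o)))
Add(Function('T')(Function('I')(-1, 8), Function('F')(7, -4)), Mul(-1, 6222)) = Add(Add(-1, Mul(38, Mul(-1, Add(-1, 8)))), Mul(-1, 6222)) = Add(Add(-1, Mul(38, Mul(-1, 7))), -6222) = Add(Add(-1, Mul(38, -7)), -6222) = Add(Add(-1, -266), -6222) = Add(-267, -6222) = -6489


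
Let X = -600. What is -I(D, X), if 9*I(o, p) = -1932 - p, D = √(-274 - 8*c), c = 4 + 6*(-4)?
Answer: 148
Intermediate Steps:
c = -20 (c = 4 - 24 = -20)
D = I*√114 (D = √(-274 - 8*(-20)) = √(-274 + 160) = √(-114) = I*√114 ≈ 10.677*I)
I(o, p) = -644/3 - p/9 (I(o, p) = (-1932 - p)/9 = -644/3 - p/9)
-I(D, X) = -(-644/3 - ⅑*(-600)) = -(-644/3 + 200/3) = -1*(-148) = 148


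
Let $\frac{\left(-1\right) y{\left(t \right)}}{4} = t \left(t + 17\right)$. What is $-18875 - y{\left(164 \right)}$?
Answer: $99861$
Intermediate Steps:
$y{\left(t \right)} = - 4 t \left(17 + t\right)$ ($y{\left(t \right)} = - 4 t \left(t + 17\right) = - 4 t \left(17 + t\right)$)
$-18875 - y{\left(164 \right)} = -18875 - \left(-4\right) 164 \left(17 + 164\right) = -18875 - \left(-4\right) 164 \cdot 181 = -18875 - -118736 = -18875 + 118736 = 99861$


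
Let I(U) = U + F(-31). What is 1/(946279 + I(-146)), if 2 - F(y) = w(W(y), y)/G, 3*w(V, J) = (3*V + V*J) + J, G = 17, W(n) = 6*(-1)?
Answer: 51/48252748 ≈ 1.0569e-6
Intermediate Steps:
W(n) = -6
w(V, J) = V + J/3 + J*V/3 (w(V, J) = ((3*V + V*J) + J)/3 = ((3*V + J*V) + J)/3 = (J + 3*V + J*V)/3 = V + J/3 + J*V/3)
F(y) = 40/17 + 5*y/51 (F(y) = 2 - (-6 + y/3 + (⅓)*y*(-6))/17 = 2 - (-6 + y/3 - 2*y)/17 = 2 - (-6 - 5*y/3)/17 = 2 - (-6/17 - 5*y/51) = 2 + (6/17 + 5*y/51) = 40/17 + 5*y/51)
I(U) = -35/51 + U (I(U) = U + (40/17 + (5/51)*(-31)) = U + (40/17 - 155/51) = U - 35/51 = -35/51 + U)
1/(946279 + I(-146)) = 1/(946279 + (-35/51 - 146)) = 1/(946279 - 7481/51) = 1/(48252748/51) = 51/48252748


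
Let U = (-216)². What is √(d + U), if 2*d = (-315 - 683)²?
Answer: √544658 ≈ 738.01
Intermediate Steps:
U = 46656
d = 498002 (d = (-315 - 683)²/2 = (½)*(-998)² = (½)*996004 = 498002)
√(d + U) = √(498002 + 46656) = √544658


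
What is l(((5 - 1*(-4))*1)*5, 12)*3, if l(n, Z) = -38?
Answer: -114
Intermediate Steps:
l(((5 - 1*(-4))*1)*5, 12)*3 = -38*3 = -114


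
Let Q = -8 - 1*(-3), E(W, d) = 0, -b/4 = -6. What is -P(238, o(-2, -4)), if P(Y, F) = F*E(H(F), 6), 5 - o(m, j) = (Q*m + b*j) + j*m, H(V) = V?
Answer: 0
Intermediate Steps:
b = 24 (b = -4*(-6) = 24)
Q = -5 (Q = -8 + 3 = -5)
o(m, j) = 5 - 24*j + 5*m - j*m (o(m, j) = 5 - ((-5*m + 24*j) + j*m) = 5 - (-5*m + 24*j + j*m) = 5 + (-24*j + 5*m - j*m) = 5 - 24*j + 5*m - j*m)
P(Y, F) = 0 (P(Y, F) = F*0 = 0)
-P(238, o(-2, -4)) = -1*0 = 0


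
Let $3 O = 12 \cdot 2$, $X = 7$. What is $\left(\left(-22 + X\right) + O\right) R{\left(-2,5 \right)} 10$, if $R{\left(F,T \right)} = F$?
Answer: $140$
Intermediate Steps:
$O = 8$ ($O = \frac{12 \cdot 2}{3} = \frac{1}{3} \cdot 24 = 8$)
$\left(\left(-22 + X\right) + O\right) R{\left(-2,5 \right)} 10 = \left(\left(-22 + 7\right) + 8\right) \left(\left(-2\right) 10\right) = \left(-15 + 8\right) \left(-20\right) = \left(-7\right) \left(-20\right) = 140$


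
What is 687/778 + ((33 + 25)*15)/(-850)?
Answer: -9291/66130 ≈ -0.14050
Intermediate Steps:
687/778 + ((33 + 25)*15)/(-850) = 687*(1/778) + (58*15)*(-1/850) = 687/778 + 870*(-1/850) = 687/778 - 87/85 = -9291/66130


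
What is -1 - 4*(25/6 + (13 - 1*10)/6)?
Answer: -59/3 ≈ -19.667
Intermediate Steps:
-1 - 4*(25/6 + (13 - 1*10)/6) = -1 - 4*(25*(1/6) + (13 - 10)*(1/6)) = -1 - 4*(25/6 + 3*(1/6)) = -1 - 4*(25/6 + 1/2) = -1 - 4*14/3 = -1 - 56/3 = -59/3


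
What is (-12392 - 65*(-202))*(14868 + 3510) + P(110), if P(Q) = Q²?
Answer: 13575064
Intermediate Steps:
(-12392 - 65*(-202))*(14868 + 3510) + P(110) = (-12392 - 65*(-202))*(14868 + 3510) + 110² = (-12392 + 13130)*18378 + 12100 = 738*18378 + 12100 = 13562964 + 12100 = 13575064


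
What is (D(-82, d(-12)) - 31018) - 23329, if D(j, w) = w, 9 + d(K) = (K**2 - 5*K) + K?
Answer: -54164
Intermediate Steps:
d(K) = -9 + K**2 - 4*K (d(K) = -9 + ((K**2 - 5*K) + K) = -9 + (K**2 - 4*K) = -9 + K**2 - 4*K)
(D(-82, d(-12)) - 31018) - 23329 = ((-9 + (-12)**2 - 4*(-12)) - 31018) - 23329 = ((-9 + 144 + 48) - 31018) - 23329 = (183 - 31018) - 23329 = -30835 - 23329 = -54164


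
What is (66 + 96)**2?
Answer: 26244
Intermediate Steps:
(66 + 96)**2 = 162**2 = 26244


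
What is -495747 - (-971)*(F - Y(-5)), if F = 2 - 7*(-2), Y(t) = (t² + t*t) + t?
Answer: -523906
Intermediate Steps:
Y(t) = t + 2*t² (Y(t) = (t² + t²) + t = 2*t² + t = t + 2*t²)
F = 16 (F = 2 + 14 = 16)
-495747 - (-971)*(F - Y(-5)) = -495747 - (-971)*(16 - (-5)*(1 + 2*(-5))) = -495747 - (-971)*(16 - (-5)*(1 - 10)) = -495747 - (-971)*(16 - (-5)*(-9)) = -495747 - (-971)*(16 - 1*45) = -495747 - (-971)*(16 - 45) = -495747 - (-971)*(-29) = -495747 - 1*28159 = -495747 - 28159 = -523906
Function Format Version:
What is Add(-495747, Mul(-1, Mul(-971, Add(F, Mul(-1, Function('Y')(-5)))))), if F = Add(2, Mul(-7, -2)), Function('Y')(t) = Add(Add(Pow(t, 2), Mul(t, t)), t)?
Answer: -523906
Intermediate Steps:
Function('Y')(t) = Add(t, Mul(2, Pow(t, 2))) (Function('Y')(t) = Add(Add(Pow(t, 2), Pow(t, 2)), t) = Add(Mul(2, Pow(t, 2)), t) = Add(t, Mul(2, Pow(t, 2))))
F = 16 (F = Add(2, 14) = 16)
Add(-495747, Mul(-1, Mul(-971, Add(F, Mul(-1, Function('Y')(-5)))))) = Add(-495747, Mul(-1, Mul(-971, Add(16, Mul(-1, Mul(-5, Add(1, Mul(2, -5)))))))) = Add(-495747, Mul(-1, Mul(-971, Add(16, Mul(-1, Mul(-5, Add(1, -10))))))) = Add(-495747, Mul(-1, Mul(-971, Add(16, Mul(-1, Mul(-5, -9)))))) = Add(-495747, Mul(-1, Mul(-971, Add(16, Mul(-1, 45))))) = Add(-495747, Mul(-1, Mul(-971, Add(16, -45)))) = Add(-495747, Mul(-1, Mul(-971, -29))) = Add(-495747, Mul(-1, 28159)) = Add(-495747, -28159) = -523906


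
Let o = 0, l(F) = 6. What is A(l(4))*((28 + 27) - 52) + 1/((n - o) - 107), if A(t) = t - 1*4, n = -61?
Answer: 1007/168 ≈ 5.9940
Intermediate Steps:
A(t) = -4 + t (A(t) = t - 4 = -4 + t)
A(l(4))*((28 + 27) - 52) + 1/((n - o) - 107) = (-4 + 6)*((28 + 27) - 52) + 1/((-61 - 1*0) - 107) = 2*(55 - 52) + 1/((-61 + 0) - 107) = 2*3 + 1/(-61 - 107) = 6 + 1/(-168) = 6 - 1/168 = 1007/168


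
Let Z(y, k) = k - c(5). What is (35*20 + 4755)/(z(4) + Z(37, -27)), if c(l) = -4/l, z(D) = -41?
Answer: -27275/336 ≈ -81.176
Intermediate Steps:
Z(y, k) = 4/5 + k (Z(y, k) = k - (-4)/5 = k - 1*(-4/5) = k + 4/5 = 4/5 + k)
(35*20 + 4755)/(z(4) + Z(37, -27)) = (35*20 + 4755)/(-41 + (4/5 - 27)) = (700 + 4755)/(-41 - 131/5) = 5455/(-336/5) = 5455*(-5/336) = -27275/336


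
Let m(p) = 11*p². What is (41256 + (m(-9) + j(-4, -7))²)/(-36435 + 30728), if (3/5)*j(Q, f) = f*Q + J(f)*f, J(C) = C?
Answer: -9722668/51363 ≈ -189.29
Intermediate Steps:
j(Q, f) = 5*f²/3 + 5*Q*f/3 (j(Q, f) = 5*(f*Q + f*f)/3 = 5*(Q*f + f²)/3 = 5*(f² + Q*f)/3 = 5*f²/3 + 5*Q*f/3)
(41256 + (m(-9) + j(-4, -7))²)/(-36435 + 30728) = (41256 + (11*(-9)² + (5/3)*(-7)*(-4 - 7))²)/(-36435 + 30728) = (41256 + (11*81 + (5/3)*(-7)*(-11))²)/(-5707) = (41256 + (891 + 385/3)²)*(-1/5707) = (41256 + (3058/3)²)*(-1/5707) = (41256 + 9351364/9)*(-1/5707) = (9722668/9)*(-1/5707) = -9722668/51363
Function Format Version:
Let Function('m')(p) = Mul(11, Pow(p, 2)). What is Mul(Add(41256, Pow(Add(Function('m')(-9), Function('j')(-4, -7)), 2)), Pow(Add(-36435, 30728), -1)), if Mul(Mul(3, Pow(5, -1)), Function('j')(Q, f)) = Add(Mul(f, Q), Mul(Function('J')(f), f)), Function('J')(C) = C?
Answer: Rational(-9722668, 51363) ≈ -189.29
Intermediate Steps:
Function('j')(Q, f) = Add(Mul(Rational(5, 3), Pow(f, 2)), Mul(Rational(5, 3), Q, f)) (Function('j')(Q, f) = Mul(Rational(5, 3), Add(Mul(f, Q), Mul(f, f))) = Mul(Rational(5, 3), Add(Mul(Q, f), Pow(f, 2))) = Mul(Rational(5, 3), Add(Pow(f, 2), Mul(Q, f))) = Add(Mul(Rational(5, 3), Pow(f, 2)), Mul(Rational(5, 3), Q, f)))
Mul(Add(41256, Pow(Add(Function('m')(-9), Function('j')(-4, -7)), 2)), Pow(Add(-36435, 30728), -1)) = Mul(Add(41256, Pow(Add(Mul(11, Pow(-9, 2)), Mul(Rational(5, 3), -7, Add(-4, -7))), 2)), Pow(Add(-36435, 30728), -1)) = Mul(Add(41256, Pow(Add(Mul(11, 81), Mul(Rational(5, 3), -7, -11)), 2)), Pow(-5707, -1)) = Mul(Add(41256, Pow(Add(891, Rational(385, 3)), 2)), Rational(-1, 5707)) = Mul(Add(41256, Pow(Rational(3058, 3), 2)), Rational(-1, 5707)) = Mul(Add(41256, Rational(9351364, 9)), Rational(-1, 5707)) = Mul(Rational(9722668, 9), Rational(-1, 5707)) = Rational(-9722668, 51363)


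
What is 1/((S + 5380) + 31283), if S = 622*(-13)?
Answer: 1/28577 ≈ 3.4993e-5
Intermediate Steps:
S = -8086
1/((S + 5380) + 31283) = 1/((-8086 + 5380) + 31283) = 1/(-2706 + 31283) = 1/28577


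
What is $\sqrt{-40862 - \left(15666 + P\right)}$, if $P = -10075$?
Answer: $i \sqrt{46453} \approx 215.53 i$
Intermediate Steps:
$\sqrt{-40862 - \left(15666 + P\right)} = \sqrt{-40862 - 5591} = \sqrt{-46453} = i \sqrt{46453}$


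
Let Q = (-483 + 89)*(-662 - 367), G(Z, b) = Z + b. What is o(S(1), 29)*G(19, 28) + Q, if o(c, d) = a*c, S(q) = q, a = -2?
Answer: 405332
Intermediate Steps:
o(c, d) = -2*c
Q = 405426 (Q = -394*(-1029) = 405426)
o(S(1), 29)*G(19, 28) + Q = (-2*1)*(19 + 28) + 405426 = -2*47 + 405426 = -94 + 405426 = 405332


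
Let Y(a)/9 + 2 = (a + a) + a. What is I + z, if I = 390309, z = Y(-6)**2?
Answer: 422709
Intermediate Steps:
Y(a) = -18 + 27*a (Y(a) = -18 + 9*((a + a) + a) = -18 + 9*(2*a + a) = -18 + 9*(3*a) = -18 + 27*a)
z = 32400 (z = (-18 + 27*(-6))**2 = (-18 - 162)**2 = (-180)**2 = 32400)
I + z = 390309 + 32400 = 422709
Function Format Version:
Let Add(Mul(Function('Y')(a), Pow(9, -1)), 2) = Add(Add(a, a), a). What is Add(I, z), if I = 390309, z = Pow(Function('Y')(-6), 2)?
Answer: 422709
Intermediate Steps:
Function('Y')(a) = Add(-18, Mul(27, a)) (Function('Y')(a) = Add(-18, Mul(9, Add(Add(a, a), a))) = Add(-18, Mul(9, Add(Mul(2, a), a))) = Add(-18, Mul(9, Mul(3, a))) = Add(-18, Mul(27, a)))
z = 32400 (z = Pow(Add(-18, Mul(27, -6)), 2) = Pow(Add(-18, -162), 2) = Pow(-180, 2) = 32400)
Add(I, z) = Add(390309, 32400) = 422709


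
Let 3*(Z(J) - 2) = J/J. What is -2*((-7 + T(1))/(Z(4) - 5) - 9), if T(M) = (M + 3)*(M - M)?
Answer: 51/4 ≈ 12.750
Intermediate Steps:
Z(J) = 7/3 (Z(J) = 2 + (J/J)/3 = 2 + (⅓)*1 = 2 + ⅓ = 7/3)
T(M) = 0 (T(M) = (3 + M)*0 = 0)
-2*((-7 + T(1))/(Z(4) - 5) - 9) = -2*((-7 + 0)/(7/3 - 5) - 9) = -2*(-7/(-8/3) - 9) = -2*(-7*(-3/8) - 9) = -2*(21/8 - 9) = -2*(-51/8) = 51/4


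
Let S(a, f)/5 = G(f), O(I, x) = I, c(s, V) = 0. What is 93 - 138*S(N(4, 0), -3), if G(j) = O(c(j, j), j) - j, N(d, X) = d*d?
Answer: -1977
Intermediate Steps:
N(d, X) = d²
G(j) = -j (G(j) = 0 - j = -j)
S(a, f) = -5*f (S(a, f) = 5*(-f) = -5*f)
93 - 138*S(N(4, 0), -3) = 93 - (-690)*(-3) = 93 - 138*15 = 93 - 2070 = -1977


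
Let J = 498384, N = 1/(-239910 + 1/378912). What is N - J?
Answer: -45305486838761808/90904777919 ≈ -4.9838e+5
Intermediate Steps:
N = -378912/90904777919 (N = 1/(-239910 + 1/378912) = 1/(-90904777919/378912) = -378912/90904777919 ≈ -4.1682e-6)
N - J = -378912/90904777919 - 1*498384 = -378912/90904777919 - 498384 = -45305486838761808/90904777919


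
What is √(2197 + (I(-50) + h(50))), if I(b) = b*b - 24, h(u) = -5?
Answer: 2*√1167 ≈ 68.323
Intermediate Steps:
I(b) = -24 + b² (I(b) = b² - 24 = -24 + b²)
√(2197 + (I(-50) + h(50))) = √(2197 + ((-24 + (-50)²) - 5)) = √(2197 + ((-24 + 2500) - 5)) = √(2197 + (2476 - 5)) = √(2197 + 2471) = √4668 = 2*√1167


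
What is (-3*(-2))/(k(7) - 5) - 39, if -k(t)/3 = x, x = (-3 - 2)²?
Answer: -1563/40 ≈ -39.075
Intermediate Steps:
x = 25 (x = (-5)² = 25)
k(t) = -75 (k(t) = -3*25 = -75)
(-3*(-2))/(k(7) - 5) - 39 = (-3*(-2))/(-75 - 5) - 39 = 6/(-80) - 39 = 6*(-1/80) - 39 = -3/40 - 39 = -1563/40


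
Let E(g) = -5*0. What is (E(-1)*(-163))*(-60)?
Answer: 0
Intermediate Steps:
E(g) = 0
(E(-1)*(-163))*(-60) = (0*(-163))*(-60) = 0*(-60) = 0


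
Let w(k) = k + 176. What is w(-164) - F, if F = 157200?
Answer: -157188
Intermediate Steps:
w(k) = 176 + k
w(-164) - F = (176 - 164) - 1*157200 = 12 - 157200 = -157188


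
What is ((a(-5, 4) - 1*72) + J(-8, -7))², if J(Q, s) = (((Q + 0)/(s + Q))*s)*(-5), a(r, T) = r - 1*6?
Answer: 37249/9 ≈ 4138.8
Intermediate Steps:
a(r, T) = -6 + r (a(r, T) = r - 6 = -6 + r)
J(Q, s) = -5*Q*s/(Q + s) (J(Q, s) = ((Q/(Q + s))*s)*(-5) = (Q*s/(Q + s))*(-5) = -5*Q*s/(Q + s))
((a(-5, 4) - 1*72) + J(-8, -7))² = (((-6 - 5) - 1*72) - 5*(-8)*(-7)/(-8 - 7))² = ((-11 - 72) - 5*(-8)*(-7)/(-15))² = (-83 - 5*(-8)*(-7)*(-1/15))² = (-83 + 56/3)² = (-193/3)² = 37249/9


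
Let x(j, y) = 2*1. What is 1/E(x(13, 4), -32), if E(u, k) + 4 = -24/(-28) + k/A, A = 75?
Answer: -525/1874 ≈ -0.28015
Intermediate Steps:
x(j, y) = 2
E(u, k) = -22/7 + k/75 (E(u, k) = -4 + (-24/(-28) + k/75) = -4 + (-24*(-1/28) + k*(1/75)) = -4 + (6/7 + k/75) = -22/7 + k/75)
1/E(x(13, 4), -32) = 1/(-22/7 + (1/75)*(-32)) = 1/(-22/7 - 32/75) = 1/(-1874/525) = -525/1874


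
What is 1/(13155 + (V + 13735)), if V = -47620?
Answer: -1/20730 ≈ -4.8239e-5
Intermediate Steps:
1/(13155 + (V + 13735)) = 1/(13155 + (-47620 + 13735)) = 1/(13155 - 33885) = 1/(-20730) = -1/20730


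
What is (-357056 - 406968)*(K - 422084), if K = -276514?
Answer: 533745638352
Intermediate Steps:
(-357056 - 406968)*(K - 422084) = (-357056 - 406968)*(-276514 - 422084) = -764024*(-698598) = 533745638352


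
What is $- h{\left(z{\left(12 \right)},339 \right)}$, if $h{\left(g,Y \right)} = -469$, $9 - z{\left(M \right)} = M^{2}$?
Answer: $469$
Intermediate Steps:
$z{\left(M \right)} = 9 - M^{2}$
$- h{\left(z{\left(12 \right)},339 \right)} = \left(-1\right) \left(-469\right) = 469$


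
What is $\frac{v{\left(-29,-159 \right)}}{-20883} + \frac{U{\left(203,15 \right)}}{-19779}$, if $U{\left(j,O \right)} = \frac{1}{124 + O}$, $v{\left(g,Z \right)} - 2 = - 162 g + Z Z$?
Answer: $- \frac{27475404848}{19137745041} \approx -1.4357$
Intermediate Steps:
$v{\left(g,Z \right)} = 2 + Z^{2} - 162 g$ ($v{\left(g,Z \right)} = 2 + \left(- 162 g + Z Z\right) = 2 + \left(- 162 g + Z^{2}\right) = 2 + \left(Z^{2} - 162 g\right) = 2 + Z^{2} - 162 g$)
$\frac{v{\left(-29,-159 \right)}}{-20883} + \frac{U{\left(203,15 \right)}}{-19779} = \frac{2 + \left(-159\right)^{2} - -4698}{-20883} + \frac{1}{\left(124 + 15\right) \left(-19779\right)} = \left(2 + 25281 + 4698\right) \left(- \frac{1}{20883}\right) + \frac{1}{139} \left(- \frac{1}{19779}\right) = 29981 \left(- \frac{1}{20883}\right) + \frac{1}{139} \left(- \frac{1}{19779}\right) = - \frac{29981}{20883} - \frac{1}{2749281} = - \frac{27475404848}{19137745041}$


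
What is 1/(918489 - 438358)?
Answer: 1/480131 ≈ 2.0828e-6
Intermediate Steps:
1/(918489 - 438358) = 1/480131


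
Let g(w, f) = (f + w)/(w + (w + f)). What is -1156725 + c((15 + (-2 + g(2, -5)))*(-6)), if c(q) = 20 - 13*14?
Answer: -1156887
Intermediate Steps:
g(w, f) = (f + w)/(f + 2*w) (g(w, f) = (f + w)/(w + (f + w)) = (f + w)/(f + 2*w))
c(q) = -162 (c(q) = 20 - 182 = -162)
-1156725 + c((15 + (-2 + g(2, -5)))*(-6)) = -1156725 - 162 = -1156887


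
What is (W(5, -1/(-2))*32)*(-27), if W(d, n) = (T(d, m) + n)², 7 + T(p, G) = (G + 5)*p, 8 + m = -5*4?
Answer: -12754584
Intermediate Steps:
m = -28 (m = -8 - 5*4 = -8 - 20 = -28)
T(p, G) = -7 + p*(5 + G) (T(p, G) = -7 + (G + 5)*p = -7 + (5 + G)*p = -7 + p*(5 + G))
W(d, n) = (-7 + n - 23*d)² (W(d, n) = ((-7 + 5*d - 28*d) + n)² = ((-7 - 23*d) + n)² = (-7 + n - 23*d)²)
(W(5, -1/(-2))*32)*(-27) = ((7 - (-1)/(-2) + 23*5)²*32)*(-27) = ((7 - (-1)*(-1)/2 + 115)²*32)*(-27) = ((7 - 1*½ + 115)²*32)*(-27) = ((7 - ½ + 115)²*32)*(-27) = ((243/2)²*32)*(-27) = ((59049/4)*32)*(-27) = 472392*(-27) = -12754584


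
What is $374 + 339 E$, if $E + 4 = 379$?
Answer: $127499$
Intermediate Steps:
$E = 375$ ($E = -4 + 379 = 375$)
$374 + 339 E = 374 + 339 \cdot 375 = 374 + 127125 = 127499$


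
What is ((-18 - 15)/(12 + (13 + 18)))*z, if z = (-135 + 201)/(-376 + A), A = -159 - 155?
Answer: 363/4945 ≈ 0.073408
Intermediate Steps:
A = -314
z = -11/115 (z = (-135 + 201)/(-376 - 314) = 66/(-690) = 66*(-1/690) = -11/115 ≈ -0.095652)
((-18 - 15)/(12 + (13 + 18)))*z = ((-18 - 15)/(12 + (13 + 18)))*(-11/115) = -33/(12 + 31)*(-11/115) = -33/43*(-11/115) = 363/4945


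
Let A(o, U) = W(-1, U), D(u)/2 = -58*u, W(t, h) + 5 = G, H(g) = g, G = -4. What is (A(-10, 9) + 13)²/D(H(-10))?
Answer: 2/145 ≈ 0.013793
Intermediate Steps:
W(t, h) = -9 (W(t, h) = -5 - 4 = -9)
D(u) = -116*u (D(u) = 2*(-58*u) = -116*u)
A(o, U) = -9
(A(-10, 9) + 13)²/D(H(-10)) = (-9 + 13)²/((-116*(-10))) = 4²/1160 = 16*(1/1160) = 2/145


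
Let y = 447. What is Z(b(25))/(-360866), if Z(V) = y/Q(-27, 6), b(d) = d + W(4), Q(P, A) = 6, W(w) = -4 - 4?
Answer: -149/721732 ≈ -0.00020645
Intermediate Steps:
W(w) = -8
b(d) = -8 + d (b(d) = d - 8 = -8 + d)
Z(V) = 149/2 (Z(V) = 447/6 = 447*(1/6) = 149/2)
Z(b(25))/(-360866) = (149/2)/(-360866) = (149/2)*(-1/360866) = -149/721732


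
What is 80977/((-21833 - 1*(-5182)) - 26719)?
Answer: -80977/43370 ≈ -1.8671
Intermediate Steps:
80977/((-21833 - 1*(-5182)) - 26719) = 80977/((-21833 + 5182) - 26719) = 80977/(-16651 - 26719) = 80977/(-43370) = 80977*(-1/43370) = -80977/43370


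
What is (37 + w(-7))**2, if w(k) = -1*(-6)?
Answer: 1849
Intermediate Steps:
w(k) = 6
(37 + w(-7))**2 = (37 + 6)**2 = 43**2 = 1849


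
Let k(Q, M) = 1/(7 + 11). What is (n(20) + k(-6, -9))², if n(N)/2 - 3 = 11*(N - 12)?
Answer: 10738729/324 ≈ 33144.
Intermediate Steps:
k(Q, M) = 1/18
n(N) = -258 + 22*N (n(N) = 6 + 2*(11*(N - 12)) = 6 + 2*(11*(-12 + N)) = 6 + 2*(-132 + 11*N) = 6 + (-264 + 22*N) = -258 + 22*N)
(n(20) + k(-6, -9))² = ((-258 + 22*20) + 1/18)² = ((-258 + 440) + 1/18)² = (182 + 1/18)² = (3277/18)² = 10738729/324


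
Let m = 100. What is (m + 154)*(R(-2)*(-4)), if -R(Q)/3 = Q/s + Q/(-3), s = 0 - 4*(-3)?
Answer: 1524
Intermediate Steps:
s = 12 (s = 0 + 12 = 12)
R(Q) = 3*Q/4 (R(Q) = -3*(Q/12 + Q/(-3)) = -3*(Q*(1/12) + Q*(-1/3)) = -3*(Q/12 - Q/3) = -(-3)*Q/4 = 3*Q/4)
(m + 154)*(R(-2)*(-4)) = (100 + 154)*(((3/4)*(-2))*(-4)) = 254*(-3/2*(-4)) = 254*6 = 1524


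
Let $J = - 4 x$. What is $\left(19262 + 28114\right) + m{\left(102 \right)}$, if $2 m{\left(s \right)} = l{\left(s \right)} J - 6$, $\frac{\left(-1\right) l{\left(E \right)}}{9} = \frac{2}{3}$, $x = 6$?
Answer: $47445$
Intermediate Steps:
$l{\left(E \right)} = -6$ ($l{\left(E \right)} = - 9 \cdot \frac{2}{3} = - 9 \cdot 2 \cdot \frac{1}{3} = \left(-9\right) \frac{2}{3} = -6$)
$J = -24$ ($J = \left(-4\right) 6 = -24$)
$m{\left(s \right)} = 69$ ($m{\left(s \right)} = \frac{\left(-6\right) \left(-24\right) - 6}{2} = \frac{144 - 6}{2} = \frac{1}{2} \cdot 138 = 69$)
$\left(19262 + 28114\right) + m{\left(102 \right)} = \left(19262 + 28114\right) + 69 = 47376 + 69 = 47445$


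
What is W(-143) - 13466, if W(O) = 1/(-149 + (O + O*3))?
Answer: -9708987/721 ≈ -13466.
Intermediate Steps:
W(O) = 1/(-149 + 4*O) (W(O) = 1/(-149 + (O + 3*O)) = 1/(-149 + 4*O))
W(-143) - 13466 = 1/(-149 + 4*(-143)) - 13466 = 1/(-149 - 572) - 13466 = 1/(-721) - 13466 = -1/721 - 13466 = -9708987/721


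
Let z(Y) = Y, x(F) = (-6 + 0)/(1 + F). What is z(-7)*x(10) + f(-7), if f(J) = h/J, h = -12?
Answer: 426/77 ≈ 5.5325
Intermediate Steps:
f(J) = -12/J
x(F) = -6/(1 + F)
z(-7)*x(10) + f(-7) = -(-42)/(1 + 10) - 12/(-7) = -(-42)/11 - 12*(-1/7) = -(-42)/11 + 12/7 = -7*(-6/11) + 12/7 = 42/11 + 12/7 = 426/77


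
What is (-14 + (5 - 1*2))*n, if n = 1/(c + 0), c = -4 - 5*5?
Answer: 11/29 ≈ 0.37931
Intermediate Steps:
c = -29 (c = -4 - 25 = -29)
n = -1/29 (n = 1/(-29 + 0) = 1/(-29) = -1/29 ≈ -0.034483)
(-14 + (5 - 1*2))*n = (-14 + (5 - 1*2))*(-1/29) = (-14 + (5 - 2))*(-1/29) = (-14 + 3)*(-1/29) = -11*(-1/29) = 11/29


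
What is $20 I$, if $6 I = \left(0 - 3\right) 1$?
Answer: $-10$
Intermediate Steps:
$I = - \frac{1}{2}$ ($I = \frac{\left(0 - 3\right) 1}{6} = \frac{\left(-3\right) 1}{6} = \frac{1}{6} \left(-3\right) = - \frac{1}{2} \approx -0.5$)
$20 I = 20 \left(- \frac{1}{2}\right) = -10$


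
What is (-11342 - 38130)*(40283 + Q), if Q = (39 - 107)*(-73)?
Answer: -2238459584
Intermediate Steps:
Q = 4964 (Q = -68*(-73) = 4964)
(-11342 - 38130)*(40283 + Q) = (-11342 - 38130)*(40283 + 4964) = -49472*45247 = -2238459584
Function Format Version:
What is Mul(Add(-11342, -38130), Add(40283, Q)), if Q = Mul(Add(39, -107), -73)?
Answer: -2238459584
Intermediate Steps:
Q = 4964 (Q = Mul(-68, -73) = 4964)
Mul(Add(-11342, -38130), Add(40283, Q)) = Mul(Add(-11342, -38130), Add(40283, 4964)) = Mul(-49472, 45247) = -2238459584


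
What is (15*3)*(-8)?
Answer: -360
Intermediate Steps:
(15*3)*(-8) = 45*(-8) = -360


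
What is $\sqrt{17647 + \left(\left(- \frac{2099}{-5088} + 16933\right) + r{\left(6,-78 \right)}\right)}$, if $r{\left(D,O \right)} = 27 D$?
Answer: $\frac{\sqrt{56212667610}}{1272} \approx 186.39$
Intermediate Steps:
$\sqrt{17647 + \left(\left(- \frac{2099}{-5088} + 16933\right) + r{\left(6,-78 \right)}\right)} = \sqrt{17647 + \left(\left(- \frac{2099}{-5088} + 16933\right) + 27 \cdot 6\right)} = \sqrt{17647 + \left(\left(\left(-2099\right) \left(- \frac{1}{5088}\right) + 16933\right) + 162\right)} = \sqrt{17647 + \left(\left(\frac{2099}{5088} + 16933\right) + 162\right)} = \sqrt{17647 + \left(\frac{86157203}{5088} + 162\right)} = \sqrt{17647 + \frac{86981459}{5088}} = \sqrt{\frac{176769395}{5088}} = \frac{\sqrt{56212667610}}{1272}$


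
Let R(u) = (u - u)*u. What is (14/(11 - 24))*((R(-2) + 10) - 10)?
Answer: 0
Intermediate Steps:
R(u) = 0 (R(u) = 0*u = 0)
(14/(11 - 24))*((R(-2) + 10) - 10) = (14/(11 - 24))*((0 + 10) - 10) = (14/(-13))*(10 - 10) = -1/13*14*0 = -14/13*0 = 0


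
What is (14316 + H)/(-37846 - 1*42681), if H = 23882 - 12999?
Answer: -25199/80527 ≈ -0.31293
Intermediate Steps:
H = 10883
(14316 + H)/(-37846 - 1*42681) = (14316 + 10883)/(-37846 - 1*42681) = 25199/(-37846 - 42681) = 25199/(-80527) = 25199*(-1/80527) = -25199/80527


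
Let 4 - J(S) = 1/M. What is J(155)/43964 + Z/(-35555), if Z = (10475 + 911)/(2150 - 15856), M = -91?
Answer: 1227598277/10712198557060 ≈ 0.00011460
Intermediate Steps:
Z = -5693/6853 (Z = 11386/(-13706) = 11386*(-1/13706) = -5693/6853 ≈ -0.83073)
J(S) = 365/91 (J(S) = 4 - 1/(-91) = 4 - 1*(-1/91) = 4 + 1/91 = 365/91)
J(155)/43964 + Z/(-35555) = (365/91)/43964 - 5693/6853/(-35555) = (365/91)*(1/43964) - 5693/6853*(-1/35555) = 365/4000724 + 5693/243658415 = 1227598277/10712198557060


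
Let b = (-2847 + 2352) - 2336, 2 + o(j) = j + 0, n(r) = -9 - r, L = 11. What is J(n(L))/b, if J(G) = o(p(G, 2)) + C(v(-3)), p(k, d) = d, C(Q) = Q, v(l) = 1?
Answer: -1/2831 ≈ -0.00035323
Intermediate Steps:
o(j) = -2 + j (o(j) = -2 + (j + 0) = -2 + j)
b = -2831 (b = -495 - 2336 = -2831)
J(G) = 1 (J(G) = (-2 + 2) + 1 = 0 + 1 = 1)
J(n(L))/b = 1/(-2831) = 1*(-1/2831) = -1/2831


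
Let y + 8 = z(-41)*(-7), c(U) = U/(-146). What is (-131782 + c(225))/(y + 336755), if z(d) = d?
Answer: -19240397/49206964 ≈ -0.39101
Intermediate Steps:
c(U) = -U/146 (c(U) = U*(-1/146) = -U/146)
y = 279 (y = -8 - 41*(-7) = -8 + 287 = 279)
(-131782 + c(225))/(y + 336755) = (-131782 - 1/146*225)/(279 + 336755) = (-131782 - 225/146)/337034 = -19240397/146*1/337034 = -19240397/49206964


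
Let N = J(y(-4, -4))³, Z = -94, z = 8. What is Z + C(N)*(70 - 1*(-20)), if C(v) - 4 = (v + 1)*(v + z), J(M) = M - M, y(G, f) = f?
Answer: 986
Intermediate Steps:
J(M) = 0
N = 0 (N = 0³ = 0)
C(v) = 4 + (1 + v)*(8 + v) (C(v) = 4 + (v + 1)*(v + 8) = 4 + (1 + v)*(8 + v))
Z + C(N)*(70 - 1*(-20)) = -94 + (12 + 0² + 9*0)*(70 - 1*(-20)) = -94 + (12 + 0 + 0)*(70 + 20) = -94 + 12*90 = -94 + 1080 = 986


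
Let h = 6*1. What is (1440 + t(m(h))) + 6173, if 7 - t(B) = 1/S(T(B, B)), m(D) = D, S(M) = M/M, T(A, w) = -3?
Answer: 7619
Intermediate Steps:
S(M) = 1
h = 6
t(B) = 6 (t(B) = 7 - 1/1 = 7 - 1*1 = 7 - 1 = 6)
(1440 + t(m(h))) + 6173 = (1440 + 6) + 6173 = 1446 + 6173 = 7619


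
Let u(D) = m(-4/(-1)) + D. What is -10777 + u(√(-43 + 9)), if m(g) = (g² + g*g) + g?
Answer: -10741 + I*√34 ≈ -10741.0 + 5.831*I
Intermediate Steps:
m(g) = g + 2*g² (m(g) = (g² + g²) + g = 2*g² + g = g + 2*g²)
u(D) = 36 + D (u(D) = (-4/(-1))*(1 + 2*(-4/(-1))) + D = (-4*(-1))*(1 + 2*(-4*(-1))) + D = 4*(1 + 2*4) + D = 4*(1 + 8) + D = 4*9 + D = 36 + D)
-10777 + u(√(-43 + 9)) = -10777 + (36 + √(-43 + 9)) = -10777 + (36 + √(-34)) = -10777 + (36 + I*√34) = -10741 + I*√34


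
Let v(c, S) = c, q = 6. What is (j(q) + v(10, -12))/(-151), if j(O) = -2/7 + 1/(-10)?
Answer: -673/10570 ≈ -0.063671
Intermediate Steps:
j(O) = -27/70 (j(O) = -2*⅐ + 1*(-⅒) = -2/7 - ⅒ = -27/70)
(j(q) + v(10, -12))/(-151) = (-27/70 + 10)/(-151) = -1/151*673/70 = -673/10570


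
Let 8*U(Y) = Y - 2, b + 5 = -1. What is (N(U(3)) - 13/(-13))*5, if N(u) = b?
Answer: -25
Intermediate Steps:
b = -6 (b = -5 - 1 = -6)
U(Y) = -¼ + Y/8 (U(Y) = (Y - 2)/8 = (-2 + Y)/8 = -¼ + Y/8)
N(u) = -6
(N(U(3)) - 13/(-13))*5 = (-6 - 13/(-13))*5 = (-6 - 13*(-1/13))*5 = (-6 + 1)*5 = -5*5 = -25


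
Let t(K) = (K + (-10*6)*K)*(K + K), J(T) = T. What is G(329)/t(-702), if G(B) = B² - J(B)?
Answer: -13489/7268859 ≈ -0.0018557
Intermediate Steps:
G(B) = B² - B
t(K) = -118*K² (t(K) = (K - 60*K)*(2*K) = (-59*K)*(2*K) = -118*K²)
G(329)/t(-702) = (329*(-1 + 329))/((-118*(-702)²)) = (329*328)/((-118*492804)) = 107912/(-58150872) = 107912*(-1/58150872) = -13489/7268859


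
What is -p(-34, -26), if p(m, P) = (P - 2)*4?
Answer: 112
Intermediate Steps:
p(m, P) = -8 + 4*P (p(m, P) = (-2 + P)*4 = -8 + 4*P)
-p(-34, -26) = -(-8 + 4*(-26)) = -(-8 - 104) = -1*(-112) = 112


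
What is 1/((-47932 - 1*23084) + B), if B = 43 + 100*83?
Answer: -1/62673 ≈ -1.5956e-5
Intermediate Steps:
B = 8343 (B = 43 + 8300 = 8343)
1/((-47932 - 1*23084) + B) = 1/((-47932 - 1*23084) + 8343) = 1/((-47932 - 23084) + 8343) = 1/(-71016 + 8343) = 1/(-62673) = -1/62673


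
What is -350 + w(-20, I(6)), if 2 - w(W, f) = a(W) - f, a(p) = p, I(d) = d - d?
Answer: -328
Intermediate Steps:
I(d) = 0
w(W, f) = 2 + f - W (w(W, f) = 2 - (W - f) = 2 + (f - W) = 2 + f - W)
-350 + w(-20, I(6)) = -350 + (2 + 0 - 1*(-20)) = -350 + (2 + 0 + 20) = -350 + 22 = -328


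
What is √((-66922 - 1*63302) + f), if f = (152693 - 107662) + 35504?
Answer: 3*I*√5521 ≈ 222.91*I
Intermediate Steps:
f = 80535 (f = 45031 + 35504 = 80535)
√((-66922 - 1*63302) + f) = √((-66922 - 1*63302) + 80535) = √((-66922 - 63302) + 80535) = √(-130224 + 80535) = √(-49689) = 3*I*√5521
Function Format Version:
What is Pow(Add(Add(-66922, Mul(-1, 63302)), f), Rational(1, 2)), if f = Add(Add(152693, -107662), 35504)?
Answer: Mul(3, I, Pow(5521, Rational(1, 2))) ≈ Mul(222.91, I)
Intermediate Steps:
f = 80535 (f = Add(45031, 35504) = 80535)
Pow(Add(Add(-66922, Mul(-1, 63302)), f), Rational(1, 2)) = Pow(Add(Add(-66922, Mul(-1, 63302)), 80535), Rational(1, 2)) = Pow(Add(Add(-66922, -63302), 80535), Rational(1, 2)) = Pow(Add(-130224, 80535), Rational(1, 2)) = Pow(-49689, Rational(1, 2)) = Mul(3, I, Pow(5521, Rational(1, 2)))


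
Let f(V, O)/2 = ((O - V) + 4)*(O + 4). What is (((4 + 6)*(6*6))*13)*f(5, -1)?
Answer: -56160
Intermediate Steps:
f(V, O) = 2*(4 + O)*(4 + O - V) (f(V, O) = 2*(((O - V) + 4)*(O + 4)) = 2*((4 + O - V)*(4 + O)) = 2*((4 + O)*(4 + O - V)) = 2*(4 + O)*(4 + O - V))
(((4 + 6)*(6*6))*13)*f(5, -1) = (((4 + 6)*(6*6))*13)*(32 - 8*5 + 2*(-1)**2 + 16*(-1) - 2*(-1)*5) = ((10*36)*13)*(32 - 40 + 2*1 - 16 + 10) = (360*13)*(32 - 40 + 2 - 16 + 10) = 4680*(-12) = -56160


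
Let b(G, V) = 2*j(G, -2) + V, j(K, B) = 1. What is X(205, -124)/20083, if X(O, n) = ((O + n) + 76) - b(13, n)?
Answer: 279/20083 ≈ 0.013892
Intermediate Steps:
b(G, V) = 2 + V (b(G, V) = 2*1 + V = 2 + V)
X(O, n) = 74 + O (X(O, n) = ((O + n) + 76) - (2 + n) = (76 + O + n) + (-2 - n) = 74 + O)
X(205, -124)/20083 = (74 + 205)/20083 = 279*(1/20083) = 279/20083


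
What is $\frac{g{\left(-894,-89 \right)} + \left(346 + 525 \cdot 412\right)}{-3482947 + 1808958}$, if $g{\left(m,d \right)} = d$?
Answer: $- \frac{216557}{1673989} \approx -0.12937$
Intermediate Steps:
$\frac{g{\left(-894,-89 \right)} + \left(346 + 525 \cdot 412\right)}{-3482947 + 1808958} = \frac{-89 + \left(346 + 525 \cdot 412\right)}{-3482947 + 1808958} = \frac{-89 + \left(346 + 216300\right)}{-1673989} = \left(-89 + 216646\right) \left(- \frac{1}{1673989}\right) = 216557 \left(- \frac{1}{1673989}\right) = - \frac{216557}{1673989}$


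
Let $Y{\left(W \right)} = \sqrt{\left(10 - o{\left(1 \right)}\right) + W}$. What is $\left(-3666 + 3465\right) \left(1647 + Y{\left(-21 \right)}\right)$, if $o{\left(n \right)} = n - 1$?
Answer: $-331047 - 201 i \sqrt{11} \approx -3.3105 \cdot 10^{5} - 666.64 i$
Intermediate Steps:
$o{\left(n \right)} = -1 + n$ ($o{\left(n \right)} = n - 1 = -1 + n$)
$Y{\left(W \right)} = \sqrt{10 + W}$ ($Y{\left(W \right)} = \sqrt{\left(10 - \left(-1 + 1\right)\right) + W} = \sqrt{\left(10 - 0\right) + W} = \sqrt{\left(10 + 0\right) + W} = \sqrt{10 + W}$)
$\left(-3666 + 3465\right) \left(1647 + Y{\left(-21 \right)}\right) = \left(-3666 + 3465\right) \left(1647 + \sqrt{10 - 21}\right) = - 201 \left(1647 + \sqrt{-11}\right) = - 201 \left(1647 + i \sqrt{11}\right) = -331047 - 201 i \sqrt{11}$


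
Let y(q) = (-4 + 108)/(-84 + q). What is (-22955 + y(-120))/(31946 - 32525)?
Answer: 1170731/29529 ≈ 39.647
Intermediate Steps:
y(q) = 104/(-84 + q)
(-22955 + y(-120))/(31946 - 32525) = (-22955 + 104/(-84 - 120))/(31946 - 32525) = (-22955 + 104/(-204))/(-579) = (-22955 + 104*(-1/204))*(-1/579) = (-22955 - 26/51)*(-1/579) = -1170731/51*(-1/579) = 1170731/29529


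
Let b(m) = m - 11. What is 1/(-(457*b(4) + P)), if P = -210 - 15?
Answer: 1/3424 ≈ 0.00029206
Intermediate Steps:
P = -225
b(m) = -11 + m
1/(-(457*b(4) + P)) = 1/(-(457*(-11 + 4) - 225)) = 1/(-(457*(-7) - 225)) = 1/(-(-3199 - 225)) = 1/(-1*(-3424)) = 1/3424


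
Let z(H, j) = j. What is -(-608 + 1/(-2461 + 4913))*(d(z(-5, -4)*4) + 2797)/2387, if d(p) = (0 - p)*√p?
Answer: 4169809555/5852924 + 23853040*I/1463231 ≈ 712.43 + 16.302*I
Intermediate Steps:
d(p) = -p^(3/2) (d(p) = (-p)*√p = -p^(3/2))
-(-608 + 1/(-2461 + 4913))*(d(z(-5, -4)*4) + 2797)/2387 = -(-608 + 1/(-2461 + 4913))*(-(-4*4)^(3/2) + 2797)/2387 = -(-608 + 1/2452)*(-(-16)^(3/2) + 2797)/2387 = -(-608 + 1/2452)*(-(-64)*I + 2797)/2387 = -(-1490815*(64*I + 2797)/2452)/2387 = -(-1490815*(2797 + 64*I)/2452)/2387 = -(-4169809555/2452 - 23853040*I/613)/2387 = -(-4169809555/5852924 - 23853040*I/1463231) = 4169809555/5852924 + 23853040*I/1463231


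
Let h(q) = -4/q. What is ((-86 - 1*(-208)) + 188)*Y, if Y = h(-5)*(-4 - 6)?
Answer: -2480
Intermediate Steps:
Y = -8 (Y = (-4/(-5))*(-4 - 6) = -4*(-1/5)*(-10) = (4/5)*(-10) = -8)
((-86 - 1*(-208)) + 188)*Y = ((-86 - 1*(-208)) + 188)*(-8) = ((-86 + 208) + 188)*(-8) = (122 + 188)*(-8) = 310*(-8) = -2480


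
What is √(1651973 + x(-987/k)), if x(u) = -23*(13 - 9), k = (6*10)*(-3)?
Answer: √1651881 ≈ 1285.3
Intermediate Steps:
k = -180 (k = 60*(-3) = -180)
x(u) = -92 (x(u) = -23*4 = -92)
√(1651973 + x(-987/k)) = √(1651973 - 92) = √1651881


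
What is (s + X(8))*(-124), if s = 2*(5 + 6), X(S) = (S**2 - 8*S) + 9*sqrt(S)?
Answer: -2728 - 2232*sqrt(2) ≈ -5884.5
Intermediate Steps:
X(S) = S**2 - 8*S + 9*sqrt(S)
s = 22 (s = 2*11 = 22)
(s + X(8))*(-124) = (22 + (8**2 - 8*8 + 9*sqrt(8)))*(-124) = (22 + (64 - 64 + 9*(2*sqrt(2))))*(-124) = (22 + (64 - 64 + 18*sqrt(2)))*(-124) = (22 + 18*sqrt(2))*(-124) = -2728 - 2232*sqrt(2)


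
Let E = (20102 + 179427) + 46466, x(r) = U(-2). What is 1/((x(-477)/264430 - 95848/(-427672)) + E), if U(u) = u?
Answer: 7068081685/1738714338116031 ≈ 4.0651e-6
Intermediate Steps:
x(r) = -2
E = 245995 (E = 199529 + 46466 = 245995)
1/((x(-477)/264430 - 95848/(-427672)) + E) = 1/((-2/264430 - 95848/(-427672)) + 245995) = 1/((-2*1/264430 - 95848*(-1/427672)) + 245995) = 1/((-1/132215 + 11981/53459) + 245995) = 1/(1584014456/7068081685 + 245995) = 1/(1738714338116031/7068081685) = 7068081685/1738714338116031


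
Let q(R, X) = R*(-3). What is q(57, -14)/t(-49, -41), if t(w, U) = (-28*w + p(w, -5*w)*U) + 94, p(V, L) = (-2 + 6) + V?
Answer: -171/3311 ≈ -0.051646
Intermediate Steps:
p(V, L) = 4 + V
q(R, X) = -3*R
t(w, U) = 94 - 28*w + U*(4 + w) (t(w, U) = (-28*w + (4 + w)*U) + 94 = (-28*w + U*(4 + w)) + 94 = 94 - 28*w + U*(4 + w))
q(57, -14)/t(-49, -41) = (-3*57)/(94 - 28*(-49) - 41*(4 - 49)) = -171/(94 + 1372 - 41*(-45)) = -171/(94 + 1372 + 1845) = -171/3311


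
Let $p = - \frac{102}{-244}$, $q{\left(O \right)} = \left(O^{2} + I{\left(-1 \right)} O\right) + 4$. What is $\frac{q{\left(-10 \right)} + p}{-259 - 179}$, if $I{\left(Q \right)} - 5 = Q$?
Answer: $- \frac{7859}{53436} \approx -0.14707$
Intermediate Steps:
$I{\left(Q \right)} = 5 + Q$
$q{\left(O \right)} = 4 + O^{2} + 4 O$ ($q{\left(O \right)} = \left(O^{2} + \left(5 - 1\right) O\right) + 4 = \left(O^{2} + 4 O\right) + 4 = 4 + O^{2} + 4 O$)
$p = \frac{51}{122}$ ($p = \left(-102\right) \left(- \frac{1}{244}\right) = \frac{51}{122} \approx 0.41803$)
$\frac{q{\left(-10 \right)} + p}{-259 - 179} = \frac{\left(4 + \left(-10\right)^{2} + 4 \left(-10\right)\right) + \frac{51}{122}}{-259 - 179} = \frac{\left(4 + 100 - 40\right) + \frac{51}{122}}{-438} = \left(64 + \frac{51}{122}\right) \left(- \frac{1}{438}\right) = \frac{7859}{122} \left(- \frac{1}{438}\right) = - \frac{7859}{53436}$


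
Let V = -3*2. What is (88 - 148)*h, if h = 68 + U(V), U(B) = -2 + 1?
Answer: -4020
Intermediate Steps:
V = -6
U(B) = -1
h = 67 (h = 68 - 1 = 67)
(88 - 148)*h = (88 - 148)*67 = -60*67 = -4020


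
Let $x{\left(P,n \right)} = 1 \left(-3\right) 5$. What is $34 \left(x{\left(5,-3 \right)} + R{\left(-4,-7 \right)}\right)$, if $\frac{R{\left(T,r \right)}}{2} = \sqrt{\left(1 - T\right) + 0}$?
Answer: $-510 + 68 \sqrt{5} \approx -357.95$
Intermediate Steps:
$x{\left(P,n \right)} = -15$ ($x{\left(P,n \right)} = \left(-3\right) 5 = -15$)
$R{\left(T,r \right)} = 2 \sqrt{1 - T}$ ($R{\left(T,r \right)} = 2 \sqrt{\left(1 - T\right) + 0} = 2 \sqrt{1 - T}$)
$34 \left(x{\left(5,-3 \right)} + R{\left(-4,-7 \right)}\right) = 34 \left(-15 + 2 \sqrt{1 - -4}\right) = 34 \left(-15 + 2 \sqrt{1 + 4}\right) = 34 \left(-15 + 2 \sqrt{5}\right) = -510 + 68 \sqrt{5}$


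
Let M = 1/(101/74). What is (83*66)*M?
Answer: 405372/101 ≈ 4013.6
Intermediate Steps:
M = 74/101 (M = 1/(101*(1/74)) = 1/(101/74) = 74/101 ≈ 0.73267)
(83*66)*M = (83*66)*(74/101) = 5478*(74/101) = 405372/101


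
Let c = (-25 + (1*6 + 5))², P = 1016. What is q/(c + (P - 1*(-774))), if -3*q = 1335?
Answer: -445/1986 ≈ -0.22407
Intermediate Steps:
q = -445 (q = -⅓*1335 = -445)
c = 196 (c = (-25 + (6 + 5))² = (-25 + 11)² = (-14)² = 196)
q/(c + (P - 1*(-774))) = -445/(196 + (1016 - 1*(-774))) = -445/(196 + (1016 + 774)) = -445/(196 + 1790) = -445/1986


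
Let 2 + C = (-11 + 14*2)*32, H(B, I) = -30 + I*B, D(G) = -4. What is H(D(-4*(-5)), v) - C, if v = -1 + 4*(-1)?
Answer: -552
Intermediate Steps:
v = -5 (v = -1 - 4 = -5)
H(B, I) = -30 + B*I
C = 542 (C = -2 + (-11 + 14*2)*32 = -2 + (-11 + 28)*32 = -2 + 17*32 = -2 + 544 = 542)
H(D(-4*(-5)), v) - C = (-30 - 4*(-5)) - 1*542 = (-30 + 20) - 542 = -10 - 542 = -552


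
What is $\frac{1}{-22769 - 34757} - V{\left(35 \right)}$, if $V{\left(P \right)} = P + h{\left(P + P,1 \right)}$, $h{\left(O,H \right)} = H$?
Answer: $- \frac{2070937}{57526} \approx -36.0$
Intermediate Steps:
$V{\left(P \right)} = 1 + P$ ($V{\left(P \right)} = P + 1 = 1 + P$)
$\frac{1}{-22769 - 34757} - V{\left(35 \right)} = \frac{1}{-22769 - 34757} - \left(1 + 35\right) = \frac{1}{-57526} - 36 = - \frac{1}{57526} - 36 = - \frac{2070937}{57526}$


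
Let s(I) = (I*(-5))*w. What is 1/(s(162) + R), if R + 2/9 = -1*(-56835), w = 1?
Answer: 9/504223 ≈ 1.7849e-5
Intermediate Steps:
R = 511513/9 (R = -2/9 - 1*(-56835) = -2/9 + 56835 = 511513/9 ≈ 56835.)
s(I) = -5*I (s(I) = (I*(-5))*1 = -5*I*1 = -5*I)
1/(s(162) + R) = 1/(-5*162 + 511513/9) = 1/(-810 + 511513/9) = 1/(504223/9) = 9/504223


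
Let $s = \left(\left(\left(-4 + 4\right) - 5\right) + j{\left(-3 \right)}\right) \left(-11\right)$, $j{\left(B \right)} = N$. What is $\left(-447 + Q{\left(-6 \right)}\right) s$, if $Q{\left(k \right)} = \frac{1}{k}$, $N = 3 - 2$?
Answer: $- \frac{59026}{3} \approx -19675.0$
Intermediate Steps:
$N = 1$
$j{\left(B \right)} = 1$
$s = 44$ ($s = \left(\left(\left(-4 + 4\right) - 5\right) + 1\right) \left(-11\right) = \left(\left(0 - 5\right) + 1\right) \left(-11\right) = \left(-5 + 1\right) \left(-11\right) = \left(-4\right) \left(-11\right) = 44$)
$\left(-447 + Q{\left(-6 \right)}\right) s = \left(-447 + \frac{1}{-6}\right) 44 = \left(-447 - \frac{1}{6}\right) 44 = \left(- \frac{2683}{6}\right) 44 = - \frac{59026}{3}$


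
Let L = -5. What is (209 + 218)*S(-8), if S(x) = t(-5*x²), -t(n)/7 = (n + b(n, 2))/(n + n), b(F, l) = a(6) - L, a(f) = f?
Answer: -923601/640 ≈ -1443.1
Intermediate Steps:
b(F, l) = 11 (b(F, l) = 6 - 1*(-5) = 6 + 5 = 11)
t(n) = -7*(11 + n)/(2*n) (t(n) = -7*(n + 11)/(n + n) = -7*(11 + n)/(2*n))
S(x) = -7*(-11 + 5*x²)/(10*x²) (S(x) = 7*(-11 - (-5)*x²)/(2*((-5*x²))) = 7*(-1/(5*x²))*(-11 + 5*x²)/2 = -7*(-11 + 5*x²)/(10*x²))
(209 + 218)*S(-8) = (209 + 218)*(-7/2 + (77/10)/(-8)²) = 427*(-7/2 + (77/10)*(1/64)) = 427*(-7/2 + 77/640) = 427*(-2163/640) = -923601/640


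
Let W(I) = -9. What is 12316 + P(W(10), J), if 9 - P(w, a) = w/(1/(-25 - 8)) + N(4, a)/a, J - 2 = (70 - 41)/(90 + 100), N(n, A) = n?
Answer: 4918692/409 ≈ 12026.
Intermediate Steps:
J = 409/190 (J = 2 + (70 - 41)/(90 + 100) = 2 + 29/190 = 409/190 ≈ 2.1526)
P(w, a) = 9 - 4/a + 33*w (P(w, a) = 9 - (w/(1/(-25 - 8)) + 4/a) = 9 - (w/(1/(-33)) + 4/a) = 9 - (w/(-1/33) + 4/a) = 9 - (w*(-33) + 4/a) = 9 - (-33*w + 4/a) = 9 + (-4/a + 33*w) = 9 - 4/a + 33*w)
12316 + P(W(10), J) = 12316 + (9 - 4/409/190 + 33*(-9)) = 12316 + (9 - 4*190/409 - 297) = 12316 + (9 - 760/409 - 297) = 12316 - 118552/409 = 4918692/409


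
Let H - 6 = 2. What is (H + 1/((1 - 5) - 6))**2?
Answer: 6241/100 ≈ 62.410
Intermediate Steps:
H = 8 (H = 6 + 2 = 8)
(H + 1/((1 - 5) - 6))**2 = (8 + 1/((1 - 5) - 6))**2 = (8 + 1/(-4 - 6))**2 = (8 + 1/(-10))**2 = (8 - 1/10)**2 = (79/10)**2 = 6241/100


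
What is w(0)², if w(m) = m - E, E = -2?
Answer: 4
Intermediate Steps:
w(m) = 2 + m (w(m) = m - 1*(-2) = m + 2 = 2 + m)
w(0)² = (2 + 0)² = 2² = 4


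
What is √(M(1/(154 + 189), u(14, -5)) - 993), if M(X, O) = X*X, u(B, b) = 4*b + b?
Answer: 4*I*√7301591/343 ≈ 31.512*I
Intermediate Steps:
u(B, b) = 5*b
M(X, O) = X²
√(M(1/(154 + 189), u(14, -5)) - 993) = √((1/(154 + 189))² - 993) = √((1/343)² - 993) = √(1/117649 - 993) = √(-116825456/117649) = 4*I*√7301591/343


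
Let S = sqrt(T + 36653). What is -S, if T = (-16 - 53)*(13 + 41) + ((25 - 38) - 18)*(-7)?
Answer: -2*sqrt(8286) ≈ -182.05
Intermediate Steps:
T = -3509 (T = -69*54 + (-13 - 18)*(-7) = -3726 - 31*(-7) = -3726 + 217 = -3509)
S = 2*sqrt(8286) (S = sqrt(-3509 + 36653) = sqrt(33144) = 2*sqrt(8286) ≈ 182.05)
-S = -2*sqrt(8286)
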